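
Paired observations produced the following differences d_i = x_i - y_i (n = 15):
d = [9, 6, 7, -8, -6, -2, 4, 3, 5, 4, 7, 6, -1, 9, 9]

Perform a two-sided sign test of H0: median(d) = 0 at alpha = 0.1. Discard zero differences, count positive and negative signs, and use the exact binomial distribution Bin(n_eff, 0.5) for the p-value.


Step 1: Discard zero differences. Original n = 15; n_eff = number of nonzero differences = 15.
Nonzero differences (with sign): +9, +6, +7, -8, -6, -2, +4, +3, +5, +4, +7, +6, -1, +9, +9
Step 2: Count signs: positive = 11, negative = 4.
Step 3: Under H0: P(positive) = 0.5, so the number of positives S ~ Bin(15, 0.5).
Step 4: Two-sided exact p-value = sum of Bin(15,0.5) probabilities at or below the observed probability = 0.118469.
Step 5: alpha = 0.1. fail to reject H0.

n_eff = 15, pos = 11, neg = 4, p = 0.118469, fail to reject H0.


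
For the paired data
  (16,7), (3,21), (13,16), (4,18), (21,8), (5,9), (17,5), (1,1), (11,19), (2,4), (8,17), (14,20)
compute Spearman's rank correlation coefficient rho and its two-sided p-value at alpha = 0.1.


Step 1: Rank x and y separately (midranks; no ties here).
rank(x): 16->10, 3->3, 13->8, 4->4, 21->12, 5->5, 17->11, 1->1, 11->7, 2->2, 8->6, 14->9
rank(y): 7->4, 21->12, 16->7, 18->9, 8->5, 9->6, 5->3, 1->1, 19->10, 4->2, 17->8, 20->11
Step 2: d_i = R_x(i) - R_y(i); compute d_i^2.
  (10-4)^2=36, (3-12)^2=81, (8-7)^2=1, (4-9)^2=25, (12-5)^2=49, (5-6)^2=1, (11-3)^2=64, (1-1)^2=0, (7-10)^2=9, (2-2)^2=0, (6-8)^2=4, (9-11)^2=4
sum(d^2) = 274.
Step 3: rho = 1 - 6*274 / (12*(12^2 - 1)) = 1 - 1644/1716 = 0.041958.
Step 4: Under H0, t = rho * sqrt((n-2)/(1-rho^2)) = 0.1328 ~ t(10).
Step 5: Two-sided p-value from the t-distribution with 10 df = 0.896986.
Step 6: alpha = 0.1. fail to reject H0.

rho = 0.0420, p = 0.896986, fail to reject H0 at alpha = 0.1.


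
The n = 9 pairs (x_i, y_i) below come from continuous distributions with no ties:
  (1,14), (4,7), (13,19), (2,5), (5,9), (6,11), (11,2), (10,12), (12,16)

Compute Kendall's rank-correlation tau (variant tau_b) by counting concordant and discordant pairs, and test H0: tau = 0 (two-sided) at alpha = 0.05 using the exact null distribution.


Step 1: Enumerate the 36 unordered pairs (i,j) with i<j and classify each by sign(x_j-x_i) * sign(y_j-y_i).
  (1,2):dx=+3,dy=-7->D; (1,3):dx=+12,dy=+5->C; (1,4):dx=+1,dy=-9->D; (1,5):dx=+4,dy=-5->D
  (1,6):dx=+5,dy=-3->D; (1,7):dx=+10,dy=-12->D; (1,8):dx=+9,dy=-2->D; (1,9):dx=+11,dy=+2->C
  (2,3):dx=+9,dy=+12->C; (2,4):dx=-2,dy=-2->C; (2,5):dx=+1,dy=+2->C; (2,6):dx=+2,dy=+4->C
  (2,7):dx=+7,dy=-5->D; (2,8):dx=+6,dy=+5->C; (2,9):dx=+8,dy=+9->C; (3,4):dx=-11,dy=-14->C
  (3,5):dx=-8,dy=-10->C; (3,6):dx=-7,dy=-8->C; (3,7):dx=-2,dy=-17->C; (3,8):dx=-3,dy=-7->C
  (3,9):dx=-1,dy=-3->C; (4,5):dx=+3,dy=+4->C; (4,6):dx=+4,dy=+6->C; (4,7):dx=+9,dy=-3->D
  (4,8):dx=+8,dy=+7->C; (4,9):dx=+10,dy=+11->C; (5,6):dx=+1,dy=+2->C; (5,7):dx=+6,dy=-7->D
  (5,8):dx=+5,dy=+3->C; (5,9):dx=+7,dy=+7->C; (6,7):dx=+5,dy=-9->D; (6,8):dx=+4,dy=+1->C
  (6,9):dx=+6,dy=+5->C; (7,8):dx=-1,dy=+10->D; (7,9):dx=+1,dy=+14->C; (8,9):dx=+2,dy=+4->C
Step 2: C = 25, D = 11, total pairs = 36.
Step 3: tau = (C - D)/(n(n-1)/2) = (25 - 11)/36 = 0.388889.
Step 4: Exact two-sided p-value (enumerate n! = 362880 permutations of y under H0): p = 0.180181.
Step 5: alpha = 0.05. fail to reject H0.

tau_b = 0.3889 (C=25, D=11), p = 0.180181, fail to reject H0.


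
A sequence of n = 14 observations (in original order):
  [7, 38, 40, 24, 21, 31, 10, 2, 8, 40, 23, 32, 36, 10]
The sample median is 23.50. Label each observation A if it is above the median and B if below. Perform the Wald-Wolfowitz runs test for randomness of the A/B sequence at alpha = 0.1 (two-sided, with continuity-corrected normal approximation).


Step 1: Compute median = 23.50; label A = above, B = below.
Labels in order: BAAABABBBABAAB  (n_A = 7, n_B = 7)
Step 2: Count runs R = 9.
Step 3: Under H0 (random ordering), E[R] = 2*n_A*n_B/(n_A+n_B) + 1 = 2*7*7/14 + 1 = 8.0000.
        Var[R] = 2*n_A*n_B*(2*n_A*n_B - n_A - n_B) / ((n_A+n_B)^2 * (n_A+n_B-1)) = 8232/2548 = 3.2308.
        SD[R] = 1.7974.
Step 4: Continuity-corrected z = (R - 0.5 - E[R]) / SD[R] = (9 - 0.5 - 8.0000) / 1.7974 = 0.2782.
Step 5: Two-sided p-value via normal approximation = 2*(1 - Phi(|z|)) = 0.780879.
Step 6: alpha = 0.1. fail to reject H0.

R = 9, z = 0.2782, p = 0.780879, fail to reject H0.


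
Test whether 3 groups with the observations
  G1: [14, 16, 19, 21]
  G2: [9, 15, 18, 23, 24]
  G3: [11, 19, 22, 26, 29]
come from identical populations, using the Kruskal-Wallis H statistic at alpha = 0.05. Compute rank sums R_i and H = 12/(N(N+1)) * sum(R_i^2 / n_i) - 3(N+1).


Step 1: Combine all N = 14 observations and assign midranks.
sorted (value, group, rank): (9,G2,1), (11,G3,2), (14,G1,3), (15,G2,4), (16,G1,5), (18,G2,6), (19,G1,7.5), (19,G3,7.5), (21,G1,9), (22,G3,10), (23,G2,11), (24,G2,12), (26,G3,13), (29,G3,14)
Step 2: Sum ranks within each group.
R_1 = 24.5 (n_1 = 4)
R_2 = 34 (n_2 = 5)
R_3 = 46.5 (n_3 = 5)
Step 3: H = 12/(N(N+1)) * sum(R_i^2/n_i) - 3(N+1)
     = 12/(14*15) * (24.5^2/4 + 34^2/5 + 46.5^2/5) - 3*15
     = 0.057143 * 813.712 - 45
     = 1.497857.
Step 4: Ties present; correction factor C = 1 - 6/(14^3 - 14) = 0.997802. Corrected H = 1.497857 / 0.997802 = 1.501156.
Step 5: Under H0, H ~ chi^2(2); p-value = 0.472094.
Step 6: alpha = 0.05. fail to reject H0.

H = 1.5012, df = 2, p = 0.472094, fail to reject H0.


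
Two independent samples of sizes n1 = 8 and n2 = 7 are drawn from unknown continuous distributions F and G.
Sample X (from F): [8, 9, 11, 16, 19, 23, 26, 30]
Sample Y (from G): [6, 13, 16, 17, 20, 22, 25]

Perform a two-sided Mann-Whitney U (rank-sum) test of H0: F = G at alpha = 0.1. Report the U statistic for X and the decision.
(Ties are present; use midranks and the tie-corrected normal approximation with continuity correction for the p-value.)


Step 1: Combine and sort all 15 observations; assign midranks.
sorted (value, group): (6,Y), (8,X), (9,X), (11,X), (13,Y), (16,X), (16,Y), (17,Y), (19,X), (20,Y), (22,Y), (23,X), (25,Y), (26,X), (30,X)
ranks: 6->1, 8->2, 9->3, 11->4, 13->5, 16->6.5, 16->6.5, 17->8, 19->9, 20->10, 22->11, 23->12, 25->13, 26->14, 30->15
Step 2: Rank sum for X: R1 = 2 + 3 + 4 + 6.5 + 9 + 12 + 14 + 15 = 65.5.
Step 3: U_X = R1 - n1(n1+1)/2 = 65.5 - 8*9/2 = 65.5 - 36 = 29.5.
       U_Y = n1*n2 - U_X = 56 - 29.5 = 26.5.
Step 4: Ties are present, so use the tie-corrected normal approximation (with continuity correction) for the p-value.
Step 5: p-value = 0.907786; compare to alpha = 0.1. fail to reject H0.

U_X = 29.5, p = 0.907786, fail to reject H0 at alpha = 0.1.


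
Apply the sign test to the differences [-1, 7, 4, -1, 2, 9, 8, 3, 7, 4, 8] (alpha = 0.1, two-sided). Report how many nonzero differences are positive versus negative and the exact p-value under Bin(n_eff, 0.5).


Step 1: Discard zero differences. Original n = 11; n_eff = number of nonzero differences = 11.
Nonzero differences (with sign): -1, +7, +4, -1, +2, +9, +8, +3, +7, +4, +8
Step 2: Count signs: positive = 9, negative = 2.
Step 3: Under H0: P(positive) = 0.5, so the number of positives S ~ Bin(11, 0.5).
Step 4: Two-sided exact p-value = sum of Bin(11,0.5) probabilities at or below the observed probability = 0.065430.
Step 5: alpha = 0.1. reject H0.

n_eff = 11, pos = 9, neg = 2, p = 0.065430, reject H0.


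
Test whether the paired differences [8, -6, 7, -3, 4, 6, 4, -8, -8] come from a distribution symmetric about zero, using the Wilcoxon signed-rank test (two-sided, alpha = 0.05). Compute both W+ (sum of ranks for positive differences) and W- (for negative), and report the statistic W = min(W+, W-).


Step 1: Drop any zero differences (none here) and take |d_i|.
|d| = [8, 6, 7, 3, 4, 6, 4, 8, 8]
Step 2: Midrank |d_i| (ties get averaged ranks).
ranks: |8|->8, |6|->4.5, |7|->6, |3|->1, |4|->2.5, |6|->4.5, |4|->2.5, |8|->8, |8|->8
Step 3: Attach original signs; sum ranks with positive sign and with negative sign.
W+ = 8 + 6 + 2.5 + 4.5 + 2.5 = 23.5
W- = 4.5 + 1 + 8 + 8 = 21.5
(Check: W+ + W- = 45 should equal n(n+1)/2 = 45.)
Step 4: Test statistic W = min(W+, W-) = 21.5.
Step 5: Ties in |d|, so use the tie-corrected normal approximation.
        E[W] = n(n+1)/4 = 9*10/4 = 22.5.
        Tie groups: |d|=4 (t=2), |d|=6 (t=2), |d|=8 (t=3); sum(t^3 - t) = 36.
        Var[W] = n(n+1)(2n+1)/24 - sum(t^3-t)/48 = 1710/24 - 36/48 = 70.5.
        z = (W - E[W]) / sqrt(Var[W]) = (21.5 - 22.5) / 8.3964 = -0.1191.
        Two-sided p = 2*Phi(z) = 0.905198.
Step 6: alpha = 0.05. fail to reject H0.

W+ = 23.5, W- = 21.5, W = min = 21.5, p = 0.905198, fail to reject H0.


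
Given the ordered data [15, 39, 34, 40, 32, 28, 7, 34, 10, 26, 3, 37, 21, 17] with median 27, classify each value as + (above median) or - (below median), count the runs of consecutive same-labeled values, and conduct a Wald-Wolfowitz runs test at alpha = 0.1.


Step 1: Compute median = 27; label A = above, B = below.
Labels in order: BAAAAABABBBABB  (n_A = 7, n_B = 7)
Step 2: Count runs R = 7.
Step 3: Under H0 (random ordering), E[R] = 2*n_A*n_B/(n_A+n_B) + 1 = 2*7*7/14 + 1 = 8.0000.
        Var[R] = 2*n_A*n_B*(2*n_A*n_B - n_A - n_B) / ((n_A+n_B)^2 * (n_A+n_B-1)) = 8232/2548 = 3.2308.
        SD[R] = 1.7974.
Step 4: Continuity-corrected z = (R + 0.5 - E[R]) / SD[R] = (7 + 0.5 - 8.0000) / 1.7974 = -0.2782.
Step 5: Two-sided p-value via normal approximation = 2*(1 - Phi(|z|)) = 0.780879.
Step 6: alpha = 0.1. fail to reject H0.

R = 7, z = -0.2782, p = 0.780879, fail to reject H0.


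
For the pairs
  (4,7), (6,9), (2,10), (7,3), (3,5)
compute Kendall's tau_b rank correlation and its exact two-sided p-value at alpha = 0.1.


Step 1: Enumerate the 10 unordered pairs (i,j) with i<j and classify each by sign(x_j-x_i) * sign(y_j-y_i).
  (1,2):dx=+2,dy=+2->C; (1,3):dx=-2,dy=+3->D; (1,4):dx=+3,dy=-4->D; (1,5):dx=-1,dy=-2->C
  (2,3):dx=-4,dy=+1->D; (2,4):dx=+1,dy=-6->D; (2,5):dx=-3,dy=-4->C; (3,4):dx=+5,dy=-7->D
  (3,5):dx=+1,dy=-5->D; (4,5):dx=-4,dy=+2->D
Step 2: C = 3, D = 7, total pairs = 10.
Step 3: tau = (C - D)/(n(n-1)/2) = (3 - 7)/10 = -0.400000.
Step 4: Exact two-sided p-value (enumerate n! = 120 permutations of y under H0): p = 0.483333.
Step 5: alpha = 0.1. fail to reject H0.

tau_b = -0.4000 (C=3, D=7), p = 0.483333, fail to reject H0.


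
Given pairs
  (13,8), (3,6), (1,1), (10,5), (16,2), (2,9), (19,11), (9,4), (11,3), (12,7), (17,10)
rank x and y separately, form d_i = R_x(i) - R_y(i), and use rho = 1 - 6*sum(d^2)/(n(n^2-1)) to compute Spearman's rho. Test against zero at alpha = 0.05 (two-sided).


Step 1: Rank x and y separately (midranks; no ties here).
rank(x): 13->8, 3->3, 1->1, 10->5, 16->9, 2->2, 19->11, 9->4, 11->6, 12->7, 17->10
rank(y): 8->8, 6->6, 1->1, 5->5, 2->2, 9->9, 11->11, 4->4, 3->3, 7->7, 10->10
Step 2: d_i = R_x(i) - R_y(i); compute d_i^2.
  (8-8)^2=0, (3-6)^2=9, (1-1)^2=0, (5-5)^2=0, (9-2)^2=49, (2-9)^2=49, (11-11)^2=0, (4-4)^2=0, (6-3)^2=9, (7-7)^2=0, (10-10)^2=0
sum(d^2) = 116.
Step 3: rho = 1 - 6*116 / (11*(11^2 - 1)) = 1 - 696/1320 = 0.472727.
Step 4: Under H0, t = rho * sqrt((n-2)/(1-rho^2)) = 1.6094 ~ t(9).
Step 5: Two-sided p-value from the t-distribution with 9 df = 0.141999.
Step 6: alpha = 0.05. fail to reject H0.

rho = 0.4727, p = 0.141999, fail to reject H0 at alpha = 0.05.


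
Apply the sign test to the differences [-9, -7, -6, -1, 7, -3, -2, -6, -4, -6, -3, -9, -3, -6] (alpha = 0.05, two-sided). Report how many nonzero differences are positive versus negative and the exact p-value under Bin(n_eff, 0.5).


Step 1: Discard zero differences. Original n = 14; n_eff = number of nonzero differences = 14.
Nonzero differences (with sign): -9, -7, -6, -1, +7, -3, -2, -6, -4, -6, -3, -9, -3, -6
Step 2: Count signs: positive = 1, negative = 13.
Step 3: Under H0: P(positive) = 0.5, so the number of positives S ~ Bin(14, 0.5).
Step 4: Two-sided exact p-value = sum of Bin(14,0.5) probabilities at or below the observed probability = 0.001831.
Step 5: alpha = 0.05. reject H0.

n_eff = 14, pos = 1, neg = 13, p = 0.001831, reject H0.


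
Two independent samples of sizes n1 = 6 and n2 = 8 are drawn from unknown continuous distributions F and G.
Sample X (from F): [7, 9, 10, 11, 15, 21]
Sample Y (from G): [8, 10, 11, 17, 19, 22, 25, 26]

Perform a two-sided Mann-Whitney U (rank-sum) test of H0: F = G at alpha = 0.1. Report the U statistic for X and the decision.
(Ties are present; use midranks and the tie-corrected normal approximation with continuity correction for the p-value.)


Step 1: Combine and sort all 14 observations; assign midranks.
sorted (value, group): (7,X), (8,Y), (9,X), (10,X), (10,Y), (11,X), (11,Y), (15,X), (17,Y), (19,Y), (21,X), (22,Y), (25,Y), (26,Y)
ranks: 7->1, 8->2, 9->3, 10->4.5, 10->4.5, 11->6.5, 11->6.5, 15->8, 17->9, 19->10, 21->11, 22->12, 25->13, 26->14
Step 2: Rank sum for X: R1 = 1 + 3 + 4.5 + 6.5 + 8 + 11 = 34.
Step 3: U_X = R1 - n1(n1+1)/2 = 34 - 6*7/2 = 34 - 21 = 13.
       U_Y = n1*n2 - U_X = 48 - 13 = 35.
Step 4: Ties are present, so use the tie-corrected normal approximation (with continuity correction) for the p-value.
Step 5: p-value = 0.174295; compare to alpha = 0.1. fail to reject H0.

U_X = 13, p = 0.174295, fail to reject H0 at alpha = 0.1.


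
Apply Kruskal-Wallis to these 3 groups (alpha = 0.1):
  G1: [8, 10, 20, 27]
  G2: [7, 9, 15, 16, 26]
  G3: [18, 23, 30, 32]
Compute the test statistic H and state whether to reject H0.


Step 1: Combine all N = 13 observations and assign midranks.
sorted (value, group, rank): (7,G2,1), (8,G1,2), (9,G2,3), (10,G1,4), (15,G2,5), (16,G2,6), (18,G3,7), (20,G1,8), (23,G3,9), (26,G2,10), (27,G1,11), (30,G3,12), (32,G3,13)
Step 2: Sum ranks within each group.
R_1 = 25 (n_1 = 4)
R_2 = 25 (n_2 = 5)
R_3 = 41 (n_3 = 4)
Step 3: H = 12/(N(N+1)) * sum(R_i^2/n_i) - 3(N+1)
     = 12/(13*14) * (25^2/4 + 25^2/5 + 41^2/4) - 3*14
     = 0.065934 * 701.5 - 42
     = 4.252747.
Step 4: No ties, so H is used without correction.
Step 5: Under H0, H ~ chi^2(2); p-value = 0.119269.
Step 6: alpha = 0.1. fail to reject H0.

H = 4.2527, df = 2, p = 0.119269, fail to reject H0.


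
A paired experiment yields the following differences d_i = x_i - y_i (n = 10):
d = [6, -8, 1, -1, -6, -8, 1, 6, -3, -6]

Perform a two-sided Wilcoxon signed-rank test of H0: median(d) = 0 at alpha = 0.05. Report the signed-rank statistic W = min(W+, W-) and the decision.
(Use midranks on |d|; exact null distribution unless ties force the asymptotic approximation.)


Step 1: Drop any zero differences (none here) and take |d_i|.
|d| = [6, 8, 1, 1, 6, 8, 1, 6, 3, 6]
Step 2: Midrank |d_i| (ties get averaged ranks).
ranks: |6|->6.5, |8|->9.5, |1|->2, |1|->2, |6|->6.5, |8|->9.5, |1|->2, |6|->6.5, |3|->4, |6|->6.5
Step 3: Attach original signs; sum ranks with positive sign and with negative sign.
W+ = 6.5 + 2 + 2 + 6.5 = 17
W- = 9.5 + 2 + 6.5 + 9.5 + 4 + 6.5 = 38
(Check: W+ + W- = 55 should equal n(n+1)/2 = 55.)
Step 4: Test statistic W = min(W+, W-) = 17.
Step 5: Ties in |d|, so use the tie-corrected normal approximation.
        E[W] = n(n+1)/4 = 10*11/4 = 27.5.
        Tie groups: |d|=1 (t=3), |d|=6 (t=4), |d|=8 (t=2); sum(t^3 - t) = 90.
        Var[W] = n(n+1)(2n+1)/24 - sum(t^3-t)/48 = 2310/24 - 90/48 = 94.375.
        z = (W - E[W]) / sqrt(Var[W]) = (17 - 27.5) / 9.7147 = -1.0808.
        Two-sided p = 2*Phi(z) = 0.279769.
Step 6: alpha = 0.05. fail to reject H0.

W+ = 17, W- = 38, W = min = 17, p = 0.279769, fail to reject H0.


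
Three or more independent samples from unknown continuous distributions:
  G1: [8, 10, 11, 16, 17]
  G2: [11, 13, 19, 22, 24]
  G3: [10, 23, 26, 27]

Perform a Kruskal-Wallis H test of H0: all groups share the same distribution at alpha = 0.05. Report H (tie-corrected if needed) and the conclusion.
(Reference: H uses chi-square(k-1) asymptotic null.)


Step 1: Combine all N = 14 observations and assign midranks.
sorted (value, group, rank): (8,G1,1), (10,G1,2.5), (10,G3,2.5), (11,G1,4.5), (11,G2,4.5), (13,G2,6), (16,G1,7), (17,G1,8), (19,G2,9), (22,G2,10), (23,G3,11), (24,G2,12), (26,G3,13), (27,G3,14)
Step 2: Sum ranks within each group.
R_1 = 23 (n_1 = 5)
R_2 = 41.5 (n_2 = 5)
R_3 = 40.5 (n_3 = 4)
Step 3: H = 12/(N(N+1)) * sum(R_i^2/n_i) - 3(N+1)
     = 12/(14*15) * (23^2/5 + 41.5^2/5 + 40.5^2/4) - 3*15
     = 0.057143 * 860.312 - 45
     = 4.160714.
Step 4: Ties present; correction factor C = 1 - 12/(14^3 - 14) = 0.995604. Corrected H = 4.160714 / 0.995604 = 4.179084.
Step 5: Under H0, H ~ chi^2(2); p-value = 0.123744.
Step 6: alpha = 0.05. fail to reject H0.

H = 4.1791, df = 2, p = 0.123744, fail to reject H0.


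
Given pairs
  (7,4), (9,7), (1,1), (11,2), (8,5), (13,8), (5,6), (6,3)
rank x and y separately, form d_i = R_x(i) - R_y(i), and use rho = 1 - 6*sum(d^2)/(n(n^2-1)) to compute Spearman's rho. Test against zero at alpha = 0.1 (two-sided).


Step 1: Rank x and y separately (midranks; no ties here).
rank(x): 7->4, 9->6, 1->1, 11->7, 8->5, 13->8, 5->2, 6->3
rank(y): 4->4, 7->7, 1->1, 2->2, 5->5, 8->8, 6->6, 3->3
Step 2: d_i = R_x(i) - R_y(i); compute d_i^2.
  (4-4)^2=0, (6-7)^2=1, (1-1)^2=0, (7-2)^2=25, (5-5)^2=0, (8-8)^2=0, (2-6)^2=16, (3-3)^2=0
sum(d^2) = 42.
Step 3: rho = 1 - 6*42 / (8*(8^2 - 1)) = 1 - 252/504 = 0.500000.
Step 4: Under H0, t = rho * sqrt((n-2)/(1-rho^2)) = 1.4142 ~ t(6).
Step 5: Two-sided p-value from the t-distribution with 6 df = 0.207031.
Step 6: alpha = 0.1. fail to reject H0.

rho = 0.5000, p = 0.207031, fail to reject H0 at alpha = 0.1.


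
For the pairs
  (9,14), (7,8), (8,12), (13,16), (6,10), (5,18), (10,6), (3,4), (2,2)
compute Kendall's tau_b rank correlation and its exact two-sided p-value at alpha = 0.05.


Step 1: Enumerate the 36 unordered pairs (i,j) with i<j and classify each by sign(x_j-x_i) * sign(y_j-y_i).
  (1,2):dx=-2,dy=-6->C; (1,3):dx=-1,dy=-2->C; (1,4):dx=+4,dy=+2->C; (1,5):dx=-3,dy=-4->C
  (1,6):dx=-4,dy=+4->D; (1,7):dx=+1,dy=-8->D; (1,8):dx=-6,dy=-10->C; (1,9):dx=-7,dy=-12->C
  (2,3):dx=+1,dy=+4->C; (2,4):dx=+6,dy=+8->C; (2,5):dx=-1,dy=+2->D; (2,6):dx=-2,dy=+10->D
  (2,7):dx=+3,dy=-2->D; (2,8):dx=-4,dy=-4->C; (2,9):dx=-5,dy=-6->C; (3,4):dx=+5,dy=+4->C
  (3,5):dx=-2,dy=-2->C; (3,6):dx=-3,dy=+6->D; (3,7):dx=+2,dy=-6->D; (3,8):dx=-5,dy=-8->C
  (3,9):dx=-6,dy=-10->C; (4,5):dx=-7,dy=-6->C; (4,6):dx=-8,dy=+2->D; (4,7):dx=-3,dy=-10->C
  (4,8):dx=-10,dy=-12->C; (4,9):dx=-11,dy=-14->C; (5,6):dx=-1,dy=+8->D; (5,7):dx=+4,dy=-4->D
  (5,8):dx=-3,dy=-6->C; (5,9):dx=-4,dy=-8->C; (6,7):dx=+5,dy=-12->D; (6,8):dx=-2,dy=-14->C
  (6,9):dx=-3,dy=-16->C; (7,8):dx=-7,dy=-2->C; (7,9):dx=-8,dy=-4->C; (8,9):dx=-1,dy=-2->C
Step 2: C = 25, D = 11, total pairs = 36.
Step 3: tau = (C - D)/(n(n-1)/2) = (25 - 11)/36 = 0.388889.
Step 4: Exact two-sided p-value (enumerate n! = 362880 permutations of y under H0): p = 0.180181.
Step 5: alpha = 0.05. fail to reject H0.

tau_b = 0.3889 (C=25, D=11), p = 0.180181, fail to reject H0.


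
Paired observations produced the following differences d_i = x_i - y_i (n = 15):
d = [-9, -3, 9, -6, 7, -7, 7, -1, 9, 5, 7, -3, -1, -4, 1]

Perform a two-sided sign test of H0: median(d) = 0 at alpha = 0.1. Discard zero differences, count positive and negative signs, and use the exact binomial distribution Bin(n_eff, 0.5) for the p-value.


Step 1: Discard zero differences. Original n = 15; n_eff = number of nonzero differences = 15.
Nonzero differences (with sign): -9, -3, +9, -6, +7, -7, +7, -1, +9, +5, +7, -3, -1, -4, +1
Step 2: Count signs: positive = 7, negative = 8.
Step 3: Under H0: P(positive) = 0.5, so the number of positives S ~ Bin(15, 0.5).
Step 4: Two-sided exact p-value = sum of Bin(15,0.5) probabilities at or below the observed probability = 1.000000.
Step 5: alpha = 0.1. fail to reject H0.

n_eff = 15, pos = 7, neg = 8, p = 1.000000, fail to reject H0.


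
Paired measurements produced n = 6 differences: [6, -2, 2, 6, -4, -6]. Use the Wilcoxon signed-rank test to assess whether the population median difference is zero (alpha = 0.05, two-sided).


Step 1: Drop any zero differences (none here) and take |d_i|.
|d| = [6, 2, 2, 6, 4, 6]
Step 2: Midrank |d_i| (ties get averaged ranks).
ranks: |6|->5, |2|->1.5, |2|->1.5, |6|->5, |4|->3, |6|->5
Step 3: Attach original signs; sum ranks with positive sign and with negative sign.
W+ = 5 + 1.5 + 5 = 11.5
W- = 1.5 + 3 + 5 = 9.5
(Check: W+ + W- = 21 should equal n(n+1)/2 = 21.)
Step 4: Test statistic W = min(W+, W-) = 9.5.
Step 5: Ties in |d|, so use the tie-corrected normal approximation.
        E[W] = n(n+1)/4 = 6*7/4 = 10.5.
        Tie groups: |d|=2 (t=2), |d|=6 (t=3); sum(t^3 - t) = 30.
        Var[W] = n(n+1)(2n+1)/24 - sum(t^3-t)/48 = 546/24 - 30/48 = 22.125.
        z = (W - E[W]) / sqrt(Var[W]) = (9.5 - 10.5) / 4.7037 = -0.2126.
        Two-sided p = 2*Phi(z) = 0.831641.
Step 6: alpha = 0.05. fail to reject H0.

W+ = 11.5, W- = 9.5, W = min = 9.5, p = 0.831641, fail to reject H0.


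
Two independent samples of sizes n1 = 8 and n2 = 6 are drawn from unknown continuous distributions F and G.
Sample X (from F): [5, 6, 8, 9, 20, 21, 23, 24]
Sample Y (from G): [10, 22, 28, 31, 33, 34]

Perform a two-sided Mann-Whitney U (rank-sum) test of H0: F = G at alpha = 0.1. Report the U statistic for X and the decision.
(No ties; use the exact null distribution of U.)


Step 1: Combine and sort all 14 observations; assign midranks.
sorted (value, group): (5,X), (6,X), (8,X), (9,X), (10,Y), (20,X), (21,X), (22,Y), (23,X), (24,X), (28,Y), (31,Y), (33,Y), (34,Y)
ranks: 5->1, 6->2, 8->3, 9->4, 10->5, 20->6, 21->7, 22->8, 23->9, 24->10, 28->11, 31->12, 33->13, 34->14
Step 2: Rank sum for X: R1 = 1 + 2 + 3 + 4 + 6 + 7 + 9 + 10 = 42.
Step 3: U_X = R1 - n1(n1+1)/2 = 42 - 8*9/2 = 42 - 36 = 6.
       U_Y = n1*n2 - U_X = 48 - 6 = 42.
Step 4: No ties, so the exact null distribution of U (based on enumerating the C(14,8) = 3003 equally likely rank assignments) gives the two-sided p-value.
Step 5: p-value = 0.019980; compare to alpha = 0.1. reject H0.

U_X = 6, p = 0.019980, reject H0 at alpha = 0.1.


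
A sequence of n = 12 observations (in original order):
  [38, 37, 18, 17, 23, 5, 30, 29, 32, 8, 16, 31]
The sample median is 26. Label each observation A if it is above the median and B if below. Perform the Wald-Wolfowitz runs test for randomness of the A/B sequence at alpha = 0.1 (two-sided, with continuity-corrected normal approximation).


Step 1: Compute median = 26; label A = above, B = below.
Labels in order: AABBBBAAABBA  (n_A = 6, n_B = 6)
Step 2: Count runs R = 5.
Step 3: Under H0 (random ordering), E[R] = 2*n_A*n_B/(n_A+n_B) + 1 = 2*6*6/12 + 1 = 7.0000.
        Var[R] = 2*n_A*n_B*(2*n_A*n_B - n_A - n_B) / ((n_A+n_B)^2 * (n_A+n_B-1)) = 4320/1584 = 2.7273.
        SD[R] = 1.6514.
Step 4: Continuity-corrected z = (R + 0.5 - E[R]) / SD[R] = (5 + 0.5 - 7.0000) / 1.6514 = -0.9083.
Step 5: Two-sided p-value via normal approximation = 2*(1 - Phi(|z|)) = 0.363722.
Step 6: alpha = 0.1. fail to reject H0.

R = 5, z = -0.9083, p = 0.363722, fail to reject H0.


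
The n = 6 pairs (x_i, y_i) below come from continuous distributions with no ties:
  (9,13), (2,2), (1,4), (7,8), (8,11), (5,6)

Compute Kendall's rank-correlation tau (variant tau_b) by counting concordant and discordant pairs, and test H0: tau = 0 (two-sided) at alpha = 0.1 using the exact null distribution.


Step 1: Enumerate the 15 unordered pairs (i,j) with i<j and classify each by sign(x_j-x_i) * sign(y_j-y_i).
  (1,2):dx=-7,dy=-11->C; (1,3):dx=-8,dy=-9->C; (1,4):dx=-2,dy=-5->C; (1,5):dx=-1,dy=-2->C
  (1,6):dx=-4,dy=-7->C; (2,3):dx=-1,dy=+2->D; (2,4):dx=+5,dy=+6->C; (2,5):dx=+6,dy=+9->C
  (2,6):dx=+3,dy=+4->C; (3,4):dx=+6,dy=+4->C; (3,5):dx=+7,dy=+7->C; (3,6):dx=+4,dy=+2->C
  (4,5):dx=+1,dy=+3->C; (4,6):dx=-2,dy=-2->C; (5,6):dx=-3,dy=-5->C
Step 2: C = 14, D = 1, total pairs = 15.
Step 3: tau = (C - D)/(n(n-1)/2) = (14 - 1)/15 = 0.866667.
Step 4: Exact two-sided p-value (enumerate n! = 720 permutations of y under H0): p = 0.016667.
Step 5: alpha = 0.1. reject H0.

tau_b = 0.8667 (C=14, D=1), p = 0.016667, reject H0.


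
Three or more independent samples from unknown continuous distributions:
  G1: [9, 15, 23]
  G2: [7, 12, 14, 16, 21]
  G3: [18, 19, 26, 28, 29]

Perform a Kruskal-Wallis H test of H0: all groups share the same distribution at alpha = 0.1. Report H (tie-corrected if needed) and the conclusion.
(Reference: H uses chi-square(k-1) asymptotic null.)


Step 1: Combine all N = 13 observations and assign midranks.
sorted (value, group, rank): (7,G2,1), (9,G1,2), (12,G2,3), (14,G2,4), (15,G1,5), (16,G2,6), (18,G3,7), (19,G3,8), (21,G2,9), (23,G1,10), (26,G3,11), (28,G3,12), (29,G3,13)
Step 2: Sum ranks within each group.
R_1 = 17 (n_1 = 3)
R_2 = 23 (n_2 = 5)
R_3 = 51 (n_3 = 5)
Step 3: H = 12/(N(N+1)) * sum(R_i^2/n_i) - 3(N+1)
     = 12/(13*14) * (17^2/3 + 23^2/5 + 51^2/5) - 3*14
     = 0.065934 * 722.333 - 42
     = 5.626374.
Step 4: No ties, so H is used without correction.
Step 5: Under H0, H ~ chi^2(2); p-value = 0.060013.
Step 6: alpha = 0.1. reject H0.

H = 5.6264, df = 2, p = 0.060013, reject H0.


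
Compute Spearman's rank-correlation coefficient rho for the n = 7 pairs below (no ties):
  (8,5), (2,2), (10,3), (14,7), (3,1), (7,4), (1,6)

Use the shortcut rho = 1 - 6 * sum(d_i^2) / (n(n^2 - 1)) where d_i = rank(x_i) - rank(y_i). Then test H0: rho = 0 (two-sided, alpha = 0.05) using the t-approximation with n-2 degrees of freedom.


Step 1: Rank x and y separately (midranks; no ties here).
rank(x): 8->5, 2->2, 10->6, 14->7, 3->3, 7->4, 1->1
rank(y): 5->5, 2->2, 3->3, 7->7, 1->1, 4->4, 6->6
Step 2: d_i = R_x(i) - R_y(i); compute d_i^2.
  (5-5)^2=0, (2-2)^2=0, (6-3)^2=9, (7-7)^2=0, (3-1)^2=4, (4-4)^2=0, (1-6)^2=25
sum(d^2) = 38.
Step 3: rho = 1 - 6*38 / (7*(7^2 - 1)) = 1 - 228/336 = 0.321429.
Step 4: Under H0, t = rho * sqrt((n-2)/(1-rho^2)) = 0.7590 ~ t(5).
Step 5: Two-sided p-value from the t-distribution with 5 df = 0.482072.
Step 6: alpha = 0.05. fail to reject H0.

rho = 0.3214, p = 0.482072, fail to reject H0 at alpha = 0.05.


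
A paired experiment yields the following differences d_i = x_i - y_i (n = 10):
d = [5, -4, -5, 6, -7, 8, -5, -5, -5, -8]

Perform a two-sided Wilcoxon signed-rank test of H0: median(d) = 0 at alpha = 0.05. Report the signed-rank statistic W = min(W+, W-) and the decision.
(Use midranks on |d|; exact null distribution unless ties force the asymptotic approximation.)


Step 1: Drop any zero differences (none here) and take |d_i|.
|d| = [5, 4, 5, 6, 7, 8, 5, 5, 5, 8]
Step 2: Midrank |d_i| (ties get averaged ranks).
ranks: |5|->4, |4|->1, |5|->4, |6|->7, |7|->8, |8|->9.5, |5|->4, |5|->4, |5|->4, |8|->9.5
Step 3: Attach original signs; sum ranks with positive sign and with negative sign.
W+ = 4 + 7 + 9.5 = 20.5
W- = 1 + 4 + 8 + 4 + 4 + 4 + 9.5 = 34.5
(Check: W+ + W- = 55 should equal n(n+1)/2 = 55.)
Step 4: Test statistic W = min(W+, W-) = 20.5.
Step 5: Ties in |d|, so use the tie-corrected normal approximation.
        E[W] = n(n+1)/4 = 10*11/4 = 27.5.
        Tie groups: |d|=5 (t=5), |d|=8 (t=2); sum(t^3 - t) = 126.
        Var[W] = n(n+1)(2n+1)/24 - sum(t^3-t)/48 = 2310/24 - 126/48 = 93.625.
        z = (W - E[W]) / sqrt(Var[W]) = (20.5 - 27.5) / 9.6760 = -0.7234.
        Two-sided p = 2*Phi(z) = 0.469410.
Step 6: alpha = 0.05. fail to reject H0.

W+ = 20.5, W- = 34.5, W = min = 20.5, p = 0.469410, fail to reject H0.


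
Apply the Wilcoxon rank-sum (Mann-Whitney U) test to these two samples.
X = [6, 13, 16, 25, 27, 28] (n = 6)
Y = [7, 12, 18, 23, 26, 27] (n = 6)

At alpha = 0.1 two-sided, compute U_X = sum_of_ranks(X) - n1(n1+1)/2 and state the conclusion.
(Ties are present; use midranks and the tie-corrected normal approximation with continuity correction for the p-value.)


Step 1: Combine and sort all 12 observations; assign midranks.
sorted (value, group): (6,X), (7,Y), (12,Y), (13,X), (16,X), (18,Y), (23,Y), (25,X), (26,Y), (27,X), (27,Y), (28,X)
ranks: 6->1, 7->2, 12->3, 13->4, 16->5, 18->6, 23->7, 25->8, 26->9, 27->10.5, 27->10.5, 28->12
Step 2: Rank sum for X: R1 = 1 + 4 + 5 + 8 + 10.5 + 12 = 40.5.
Step 3: U_X = R1 - n1(n1+1)/2 = 40.5 - 6*7/2 = 40.5 - 21 = 19.5.
       U_Y = n1*n2 - U_X = 36 - 19.5 = 16.5.
Step 4: Ties are present, so use the tie-corrected normal approximation (with continuity correction) for the p-value.
Step 5: p-value = 0.872559; compare to alpha = 0.1. fail to reject H0.

U_X = 19.5, p = 0.872559, fail to reject H0 at alpha = 0.1.


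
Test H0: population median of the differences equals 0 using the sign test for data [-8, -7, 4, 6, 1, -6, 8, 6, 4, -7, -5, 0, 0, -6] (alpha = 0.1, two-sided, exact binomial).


Step 1: Discard zero differences. Original n = 14; n_eff = number of nonzero differences = 12.
Nonzero differences (with sign): -8, -7, +4, +6, +1, -6, +8, +6, +4, -7, -5, -6
Step 2: Count signs: positive = 6, negative = 6.
Step 3: Under H0: P(positive) = 0.5, so the number of positives S ~ Bin(12, 0.5).
Step 4: Two-sided exact p-value = sum of Bin(12,0.5) probabilities at or below the observed probability = 1.000000.
Step 5: alpha = 0.1. fail to reject H0.

n_eff = 12, pos = 6, neg = 6, p = 1.000000, fail to reject H0.


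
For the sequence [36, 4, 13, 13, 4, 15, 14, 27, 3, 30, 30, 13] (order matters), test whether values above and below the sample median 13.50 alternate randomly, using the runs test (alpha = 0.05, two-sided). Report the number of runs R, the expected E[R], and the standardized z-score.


Step 1: Compute median = 13.50; label A = above, B = below.
Labels in order: ABBBBAAABAAB  (n_A = 6, n_B = 6)
Step 2: Count runs R = 6.
Step 3: Under H0 (random ordering), E[R] = 2*n_A*n_B/(n_A+n_B) + 1 = 2*6*6/12 + 1 = 7.0000.
        Var[R] = 2*n_A*n_B*(2*n_A*n_B - n_A - n_B) / ((n_A+n_B)^2 * (n_A+n_B-1)) = 4320/1584 = 2.7273.
        SD[R] = 1.6514.
Step 4: Continuity-corrected z = (R + 0.5 - E[R]) / SD[R] = (6 + 0.5 - 7.0000) / 1.6514 = -0.3028.
Step 5: Two-sided p-value via normal approximation = 2*(1 - Phi(|z|)) = 0.762069.
Step 6: alpha = 0.05. fail to reject H0.

R = 6, z = -0.3028, p = 0.762069, fail to reject H0.


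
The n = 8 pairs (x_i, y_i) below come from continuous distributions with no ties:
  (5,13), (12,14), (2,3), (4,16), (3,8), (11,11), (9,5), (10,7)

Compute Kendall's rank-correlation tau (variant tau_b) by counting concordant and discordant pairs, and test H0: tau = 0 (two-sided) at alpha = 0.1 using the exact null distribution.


Step 1: Enumerate the 28 unordered pairs (i,j) with i<j and classify each by sign(x_j-x_i) * sign(y_j-y_i).
  (1,2):dx=+7,dy=+1->C; (1,3):dx=-3,dy=-10->C; (1,4):dx=-1,dy=+3->D; (1,5):dx=-2,dy=-5->C
  (1,6):dx=+6,dy=-2->D; (1,7):dx=+4,dy=-8->D; (1,8):dx=+5,dy=-6->D; (2,3):dx=-10,dy=-11->C
  (2,4):dx=-8,dy=+2->D; (2,5):dx=-9,dy=-6->C; (2,6):dx=-1,dy=-3->C; (2,7):dx=-3,dy=-9->C
  (2,8):dx=-2,dy=-7->C; (3,4):dx=+2,dy=+13->C; (3,5):dx=+1,dy=+5->C; (3,6):dx=+9,dy=+8->C
  (3,7):dx=+7,dy=+2->C; (3,8):dx=+8,dy=+4->C; (4,5):dx=-1,dy=-8->C; (4,6):dx=+7,dy=-5->D
  (4,7):dx=+5,dy=-11->D; (4,8):dx=+6,dy=-9->D; (5,6):dx=+8,dy=+3->C; (5,7):dx=+6,dy=-3->D
  (5,8):dx=+7,dy=-1->D; (6,7):dx=-2,dy=-6->C; (6,8):dx=-1,dy=-4->C; (7,8):dx=+1,dy=+2->C
Step 2: C = 18, D = 10, total pairs = 28.
Step 3: tau = (C - D)/(n(n-1)/2) = (18 - 10)/28 = 0.285714.
Step 4: Exact two-sided p-value (enumerate n! = 40320 permutations of y under H0): p = 0.398760.
Step 5: alpha = 0.1. fail to reject H0.

tau_b = 0.2857 (C=18, D=10), p = 0.398760, fail to reject H0.


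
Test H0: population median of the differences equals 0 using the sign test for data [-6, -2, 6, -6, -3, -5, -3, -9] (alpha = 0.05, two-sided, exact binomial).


Step 1: Discard zero differences. Original n = 8; n_eff = number of nonzero differences = 8.
Nonzero differences (with sign): -6, -2, +6, -6, -3, -5, -3, -9
Step 2: Count signs: positive = 1, negative = 7.
Step 3: Under H0: P(positive) = 0.5, so the number of positives S ~ Bin(8, 0.5).
Step 4: Two-sided exact p-value = sum of Bin(8,0.5) probabilities at or below the observed probability = 0.070312.
Step 5: alpha = 0.05. fail to reject H0.

n_eff = 8, pos = 1, neg = 7, p = 0.070312, fail to reject H0.


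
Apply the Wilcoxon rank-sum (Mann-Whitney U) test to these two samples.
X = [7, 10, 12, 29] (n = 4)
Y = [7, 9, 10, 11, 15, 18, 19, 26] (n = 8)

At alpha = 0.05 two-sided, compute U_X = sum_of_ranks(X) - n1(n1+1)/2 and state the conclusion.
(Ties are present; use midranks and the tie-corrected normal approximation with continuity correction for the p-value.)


Step 1: Combine and sort all 12 observations; assign midranks.
sorted (value, group): (7,X), (7,Y), (9,Y), (10,X), (10,Y), (11,Y), (12,X), (15,Y), (18,Y), (19,Y), (26,Y), (29,X)
ranks: 7->1.5, 7->1.5, 9->3, 10->4.5, 10->4.5, 11->6, 12->7, 15->8, 18->9, 19->10, 26->11, 29->12
Step 2: Rank sum for X: R1 = 1.5 + 4.5 + 7 + 12 = 25.
Step 3: U_X = R1 - n1(n1+1)/2 = 25 - 4*5/2 = 25 - 10 = 15.
       U_Y = n1*n2 - U_X = 32 - 15 = 17.
Step 4: Ties are present, so use the tie-corrected normal approximation (with continuity correction) for the p-value.
Step 5: p-value = 0.932087; compare to alpha = 0.05. fail to reject H0.

U_X = 15, p = 0.932087, fail to reject H0 at alpha = 0.05.


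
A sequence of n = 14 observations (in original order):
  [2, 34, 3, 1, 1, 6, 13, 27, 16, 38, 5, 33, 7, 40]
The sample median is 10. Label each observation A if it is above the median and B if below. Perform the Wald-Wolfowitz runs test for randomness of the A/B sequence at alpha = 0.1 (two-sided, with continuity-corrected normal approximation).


Step 1: Compute median = 10; label A = above, B = below.
Labels in order: BABBBBAAAABABA  (n_A = 7, n_B = 7)
Step 2: Count runs R = 8.
Step 3: Under H0 (random ordering), E[R] = 2*n_A*n_B/(n_A+n_B) + 1 = 2*7*7/14 + 1 = 8.0000.
        Var[R] = 2*n_A*n_B*(2*n_A*n_B - n_A - n_B) / ((n_A+n_B)^2 * (n_A+n_B-1)) = 8232/2548 = 3.2308.
        SD[R] = 1.7974.
Step 4: R = E[R], so z = 0 with no continuity correction.
Step 5: Two-sided p-value via normal approximation = 2*(1 - Phi(|z|)) = 1.000000.
Step 6: alpha = 0.1. fail to reject H0.

R = 8, z = 0.0000, p = 1.000000, fail to reject H0.


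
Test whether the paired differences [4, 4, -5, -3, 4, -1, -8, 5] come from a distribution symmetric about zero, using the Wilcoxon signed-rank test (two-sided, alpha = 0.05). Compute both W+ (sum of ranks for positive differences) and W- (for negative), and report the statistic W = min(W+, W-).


Step 1: Drop any zero differences (none here) and take |d_i|.
|d| = [4, 4, 5, 3, 4, 1, 8, 5]
Step 2: Midrank |d_i| (ties get averaged ranks).
ranks: |4|->4, |4|->4, |5|->6.5, |3|->2, |4|->4, |1|->1, |8|->8, |5|->6.5
Step 3: Attach original signs; sum ranks with positive sign and with negative sign.
W+ = 4 + 4 + 4 + 6.5 = 18.5
W- = 6.5 + 2 + 1 + 8 = 17.5
(Check: W+ + W- = 36 should equal n(n+1)/2 = 36.)
Step 4: Test statistic W = min(W+, W-) = 17.5.
Step 5: Ties in |d|, so use the tie-corrected normal approximation.
        E[W] = n(n+1)/4 = 8*9/4 = 18.
        Tie groups: |d|=4 (t=3), |d|=5 (t=2); sum(t^3 - t) = 30.
        Var[W] = n(n+1)(2n+1)/24 - sum(t^3-t)/48 = 1224/24 - 30/48 = 50.375.
        z = (W - E[W]) / sqrt(Var[W]) = (17.5 - 18) / 7.0975 = -0.0704.
        Two-sided p = 2*Phi(z) = 0.943838.
Step 6: alpha = 0.05. fail to reject H0.

W+ = 18.5, W- = 17.5, W = min = 17.5, p = 0.943838, fail to reject H0.


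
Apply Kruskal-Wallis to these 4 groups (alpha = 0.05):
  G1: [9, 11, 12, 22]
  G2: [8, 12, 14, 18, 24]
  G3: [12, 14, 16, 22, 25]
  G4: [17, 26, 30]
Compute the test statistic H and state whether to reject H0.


Step 1: Combine all N = 17 observations and assign midranks.
sorted (value, group, rank): (8,G2,1), (9,G1,2), (11,G1,3), (12,G1,5), (12,G2,5), (12,G3,5), (14,G2,7.5), (14,G3,7.5), (16,G3,9), (17,G4,10), (18,G2,11), (22,G1,12.5), (22,G3,12.5), (24,G2,14), (25,G3,15), (26,G4,16), (30,G4,17)
Step 2: Sum ranks within each group.
R_1 = 22.5 (n_1 = 4)
R_2 = 38.5 (n_2 = 5)
R_3 = 49 (n_3 = 5)
R_4 = 43 (n_4 = 3)
Step 3: H = 12/(N(N+1)) * sum(R_i^2/n_i) - 3(N+1)
     = 12/(17*18) * (22.5^2/4 + 38.5^2/5 + 49^2/5 + 43^2/3) - 3*18
     = 0.039216 * 1519.55 - 54
     = 5.590033.
Step 4: Ties present; correction factor C = 1 - 36/(17^3 - 17) = 0.992647. Corrected H = 5.590033 / 0.992647 = 5.631440.
Step 5: Under H0, H ~ chi^2(3); p-value = 0.130985.
Step 6: alpha = 0.05. fail to reject H0.

H = 5.6314, df = 3, p = 0.130985, fail to reject H0.


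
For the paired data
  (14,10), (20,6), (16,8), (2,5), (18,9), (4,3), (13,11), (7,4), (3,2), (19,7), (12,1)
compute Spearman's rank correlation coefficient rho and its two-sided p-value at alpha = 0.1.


Step 1: Rank x and y separately (midranks; no ties here).
rank(x): 14->7, 20->11, 16->8, 2->1, 18->9, 4->3, 13->6, 7->4, 3->2, 19->10, 12->5
rank(y): 10->10, 6->6, 8->8, 5->5, 9->9, 3->3, 11->11, 4->4, 2->2, 7->7, 1->1
Step 2: d_i = R_x(i) - R_y(i); compute d_i^2.
  (7-10)^2=9, (11-6)^2=25, (8-8)^2=0, (1-5)^2=16, (9-9)^2=0, (3-3)^2=0, (6-11)^2=25, (4-4)^2=0, (2-2)^2=0, (10-7)^2=9, (5-1)^2=16
sum(d^2) = 100.
Step 3: rho = 1 - 6*100 / (11*(11^2 - 1)) = 1 - 600/1320 = 0.545455.
Step 4: Under H0, t = rho * sqrt((n-2)/(1-rho^2)) = 1.9524 ~ t(9).
Step 5: Two-sided p-value from the t-distribution with 9 df = 0.082651.
Step 6: alpha = 0.1. reject H0.

rho = 0.5455, p = 0.082651, reject H0 at alpha = 0.1.


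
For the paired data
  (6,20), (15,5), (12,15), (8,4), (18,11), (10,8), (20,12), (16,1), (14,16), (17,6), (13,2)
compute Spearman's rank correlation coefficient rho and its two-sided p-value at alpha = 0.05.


Step 1: Rank x and y separately (midranks; no ties here).
rank(x): 6->1, 15->7, 12->4, 8->2, 18->10, 10->3, 20->11, 16->8, 14->6, 17->9, 13->5
rank(y): 20->11, 5->4, 15->9, 4->3, 11->7, 8->6, 12->8, 1->1, 16->10, 6->5, 2->2
Step 2: d_i = R_x(i) - R_y(i); compute d_i^2.
  (1-11)^2=100, (7-4)^2=9, (4-9)^2=25, (2-3)^2=1, (10-7)^2=9, (3-6)^2=9, (11-8)^2=9, (8-1)^2=49, (6-10)^2=16, (9-5)^2=16, (5-2)^2=9
sum(d^2) = 252.
Step 3: rho = 1 - 6*252 / (11*(11^2 - 1)) = 1 - 1512/1320 = -0.145455.
Step 4: Under H0, t = rho * sqrt((n-2)/(1-rho^2)) = -0.4411 ~ t(9).
Step 5: Two-sided p-value from the t-distribution with 9 df = 0.669579.
Step 6: alpha = 0.05. fail to reject H0.

rho = -0.1455, p = 0.669579, fail to reject H0 at alpha = 0.05.


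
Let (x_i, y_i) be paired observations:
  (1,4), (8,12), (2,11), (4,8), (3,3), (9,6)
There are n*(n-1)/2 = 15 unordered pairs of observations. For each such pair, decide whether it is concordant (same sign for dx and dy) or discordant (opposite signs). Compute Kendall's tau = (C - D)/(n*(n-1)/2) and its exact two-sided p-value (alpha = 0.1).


Step 1: Enumerate the 15 unordered pairs (i,j) with i<j and classify each by sign(x_j-x_i) * sign(y_j-y_i).
  (1,2):dx=+7,dy=+8->C; (1,3):dx=+1,dy=+7->C; (1,4):dx=+3,dy=+4->C; (1,5):dx=+2,dy=-1->D
  (1,6):dx=+8,dy=+2->C; (2,3):dx=-6,dy=-1->C; (2,4):dx=-4,dy=-4->C; (2,5):dx=-5,dy=-9->C
  (2,6):dx=+1,dy=-6->D; (3,4):dx=+2,dy=-3->D; (3,5):dx=+1,dy=-8->D; (3,6):dx=+7,dy=-5->D
  (4,5):dx=-1,dy=-5->C; (4,6):dx=+5,dy=-2->D; (5,6):dx=+6,dy=+3->C
Step 2: C = 9, D = 6, total pairs = 15.
Step 3: tau = (C - D)/(n(n-1)/2) = (9 - 6)/15 = 0.200000.
Step 4: Exact two-sided p-value (enumerate n! = 720 permutations of y under H0): p = 0.719444.
Step 5: alpha = 0.1. fail to reject H0.

tau_b = 0.2000 (C=9, D=6), p = 0.719444, fail to reject H0.


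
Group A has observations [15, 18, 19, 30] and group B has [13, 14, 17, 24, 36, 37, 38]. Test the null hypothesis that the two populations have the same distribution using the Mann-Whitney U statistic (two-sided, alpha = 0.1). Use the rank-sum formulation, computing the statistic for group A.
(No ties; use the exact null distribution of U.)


Step 1: Combine and sort all 11 observations; assign midranks.
sorted (value, group): (13,Y), (14,Y), (15,X), (17,Y), (18,X), (19,X), (24,Y), (30,X), (36,Y), (37,Y), (38,Y)
ranks: 13->1, 14->2, 15->3, 17->4, 18->5, 19->6, 24->7, 30->8, 36->9, 37->10, 38->11
Step 2: Rank sum for X: R1 = 3 + 5 + 6 + 8 = 22.
Step 3: U_X = R1 - n1(n1+1)/2 = 22 - 4*5/2 = 22 - 10 = 12.
       U_Y = n1*n2 - U_X = 28 - 12 = 16.
Step 4: No ties, so the exact null distribution of U (based on enumerating the C(11,4) = 330 equally likely rank assignments) gives the two-sided p-value.
Step 5: p-value = 0.787879; compare to alpha = 0.1. fail to reject H0.

U_X = 12, p = 0.787879, fail to reject H0 at alpha = 0.1.


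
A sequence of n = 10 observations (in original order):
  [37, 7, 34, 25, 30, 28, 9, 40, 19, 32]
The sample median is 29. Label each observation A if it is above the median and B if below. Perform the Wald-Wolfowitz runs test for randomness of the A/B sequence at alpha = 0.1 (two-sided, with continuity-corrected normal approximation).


Step 1: Compute median = 29; label A = above, B = below.
Labels in order: ABABABBABA  (n_A = 5, n_B = 5)
Step 2: Count runs R = 9.
Step 3: Under H0 (random ordering), E[R] = 2*n_A*n_B/(n_A+n_B) + 1 = 2*5*5/10 + 1 = 6.0000.
        Var[R] = 2*n_A*n_B*(2*n_A*n_B - n_A - n_B) / ((n_A+n_B)^2 * (n_A+n_B-1)) = 2000/900 = 2.2222.
        SD[R] = 1.4907.
Step 4: Continuity-corrected z = (R - 0.5 - E[R]) / SD[R] = (9 - 0.5 - 6.0000) / 1.4907 = 1.6771.
Step 5: Two-sided p-value via normal approximation = 2*(1 - Phi(|z|)) = 0.093533.
Step 6: alpha = 0.1. reject H0.

R = 9, z = 1.6771, p = 0.093533, reject H0.
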